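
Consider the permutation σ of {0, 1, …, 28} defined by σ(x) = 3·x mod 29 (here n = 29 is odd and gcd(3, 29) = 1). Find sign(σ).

-1

Start at x=11: 11 → 4 → 12 → 7 → 21 → 5 → 15 → … (one orbit).
The orbit structure of x ↦ 3x mod 29: 2 orbits of sizes [28, 1].
Σ(ℓ_i−1) = 29−2 = 27; sign = (−1)^27 = -1.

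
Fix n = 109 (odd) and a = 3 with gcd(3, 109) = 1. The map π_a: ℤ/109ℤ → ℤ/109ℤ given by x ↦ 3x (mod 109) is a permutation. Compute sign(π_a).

+1

Trace 26: π^k(26) = [26, 78, 16, 48, 35, 105, 97] for k=0..6.
Decompose π into cycles: lengths [27, 27, 27, 27, 1] (5 cycles, including the fixed point 0).
5 cycles on 109: each ℓ→(−1)^(ℓ−1), product (−1)^104 = +1.
The Jacobi symbol (3|109) = +1 (Zolotarev) agrees.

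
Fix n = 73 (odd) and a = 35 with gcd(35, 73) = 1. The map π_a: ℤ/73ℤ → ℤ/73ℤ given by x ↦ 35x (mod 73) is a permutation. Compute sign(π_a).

Start at x=65: 65 → 12 → 55 → 27 → 69 → 6 → 64 → … (one orbit).
Decompose π into cycles: lengths [36, 36, 1] (3 cycles, including the fixed point 0).
sign(π) = (−1)^{n − #cycles} = (−1)^{73−3} = (−1)^70 = +1.

+1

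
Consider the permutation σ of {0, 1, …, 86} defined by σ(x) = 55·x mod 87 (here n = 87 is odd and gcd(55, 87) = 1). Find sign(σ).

Start at x=43: 43 → 16 → 10 → 28 → 61 → 49 → 85 → … (one orbit).
Cycle lengths of π_55 on ℤ/87ℤ: [28, 28, 28, 1, 1, 1]; 6 cycles in total.
n − c = 87 − 6 = 81; sign = (−1)^81 = -1.
The Jacobi symbol (55|87) = -1 (Zolotarev) agrees.

-1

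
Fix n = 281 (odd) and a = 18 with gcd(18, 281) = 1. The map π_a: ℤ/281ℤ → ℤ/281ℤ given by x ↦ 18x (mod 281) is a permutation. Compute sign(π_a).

Start at x=17: 17 → 25 → 169 → 232 → 242 → 141 → 9 → … (one orbit).
Cycle lengths of π_18 on ℤ/281ℤ: [140, 140, 1]; 3 cycles in total.
Σ(ℓ_i−1) = 281−3 = 278; sign = (−1)^278 = +1.
Check: (18/281) = +1 by Zolotarev.

+1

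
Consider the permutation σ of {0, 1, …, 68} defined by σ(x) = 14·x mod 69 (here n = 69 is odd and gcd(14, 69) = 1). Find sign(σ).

+1

Trace 68: π^k(68) = [68, 55, 11, 16, 17, 31, 20] for k=0..6.
The orbit structure of x ↦ 14x mod 69: 5 orbits of sizes [22, 22, 22, 2, 1].
Σ(ℓ_i−1) = 69−5 = 64; sign = (−1)^64 = +1.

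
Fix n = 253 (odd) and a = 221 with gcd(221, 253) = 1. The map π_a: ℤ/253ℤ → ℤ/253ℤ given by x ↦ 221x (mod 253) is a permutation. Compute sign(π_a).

Start at x=188: 188 → 56 → 232 → 166 → 1 → 221 → 12 → … (one orbit).
Cycle lengths of π_221 on ℤ/253ℤ: [22, 22, 22, 22, 22, 22, 22, 22, 22, 22, 22, 1, 1, 1, 1, 1, 1, 1, 1, 1, 1, 1]; 22 cycles in total.
22 cycles on 253: each ℓ→(−1)^(ℓ−1), product (−1)^231 = -1.
The Jacobi symbol (221|253) = -1 (Zolotarev) agrees.

-1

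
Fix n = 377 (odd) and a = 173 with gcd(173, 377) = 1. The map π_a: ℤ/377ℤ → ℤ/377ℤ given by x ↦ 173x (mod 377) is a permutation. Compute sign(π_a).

+1

Trace 231: π^k(231) = [231, 1, 173, 146, 376, 204] for k=0..5.
Cycle lengths of π_173 on ℤ/377ℤ: [6, 6, 6, 6, 6, 6, 6, 6, 6, 6, 6, 6, 6, 6, 6, 6, 6, 6, 6, 6, 6, 6, 6, 6, 6, 6, 6, 6, 6, 6, 6, 6, 6, 6, 6, 6, 6, 6, 6, 6, 6, 6, 6, 6, 6, 6, 6, 6, 6, 6, 6, 6, 6, 6, 6, 6, 6, 6, 2, 2, 2, 2, 2, 2, 2, 2, 2, 2, 2, 2, 2, 2, 1]; 73 cycles in total.
Σ(ℓ_i−1) = 377−73 = 304; sign = (−1)^304 = +1.
Zolotarev: (173|377) = +1, matching the cycle-count sign.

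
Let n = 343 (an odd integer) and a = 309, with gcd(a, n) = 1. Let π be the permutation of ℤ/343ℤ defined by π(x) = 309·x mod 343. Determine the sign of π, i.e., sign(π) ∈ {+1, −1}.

Orbit of 71 under x↦309x: [71, 330, 99, 64, 225, 239, 106]… (length divides ord_343(309)).
Cycle lengths of π_309 on ℤ/343ℤ: [49, 49, 49, 49, 49, 49, 7, 7, 7, 7, 7, 7, 1, 1, 1, 1, 1, 1, 1]; 19 cycles in total.
n − c = 343 − 19 = 324; sign = (−1)^324 = +1.

+1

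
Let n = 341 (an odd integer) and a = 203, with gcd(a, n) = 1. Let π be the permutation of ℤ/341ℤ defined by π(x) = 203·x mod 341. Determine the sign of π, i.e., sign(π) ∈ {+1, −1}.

-1

Trace 71: π^k(71) = [71, 91, 59, 42, 1, 203, 289] for k=0..6.
Cycle type of π: 30×11 + 5×2 + 1; total 14 cycles.
With 14 cycles on 341 points, sign = (−1)^{341−14} = -1.
Zolotarev: (203|341) = -1, matching the cycle-count sign.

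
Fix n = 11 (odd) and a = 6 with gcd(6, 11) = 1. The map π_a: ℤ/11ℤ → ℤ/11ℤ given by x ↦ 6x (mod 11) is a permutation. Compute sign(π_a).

Trace 7: π^k(7) = [7, 9, 10, 5, 8, 4, 2] for k=0..6.
2 cycles of lengths [10, 1].
Σ(ℓ_i−1) = 11−2 = 9; sign = (−1)^9 = -1.

-1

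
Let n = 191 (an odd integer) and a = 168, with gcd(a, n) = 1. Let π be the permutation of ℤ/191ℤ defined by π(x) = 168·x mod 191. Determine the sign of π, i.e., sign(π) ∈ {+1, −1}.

Start at x=16: 16 → 14 → 60 → 148 → 34 → 173 → 32 → … (one orbit).
π_168 has 2 disjoint cycles with lengths [190, 1] on {0,…,190}.
191 − 2 = 189 transpositions; sign(π) = (−1)^189 = -1.
(168|191)_J = -1 (Zolotarev's lemma cross-check).

-1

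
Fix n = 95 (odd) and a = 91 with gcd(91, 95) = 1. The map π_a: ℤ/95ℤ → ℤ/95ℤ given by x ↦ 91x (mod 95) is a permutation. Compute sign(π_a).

Orbit of 16 under x↦91x: [16, 31, 66, 21, 11, 51, 81]… (length divides ord_95(91)).
π_91 has 10 disjoint cycles with lengths [18, 18, 18, 18, 18, 1, 1, 1, 1, 1] on {0,…,94}.
sign(π) = (−1)^{n − #cycles} = (−1)^{95−10} = (−1)^85 = -1.

-1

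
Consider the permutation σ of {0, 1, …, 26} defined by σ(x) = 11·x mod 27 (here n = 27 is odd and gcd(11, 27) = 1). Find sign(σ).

-1

Orbit of 5 under x↦11x: [5, 1, 11, 13, 8, 7, 23]… (length divides ord_27(11)).
4 cycles of lengths [18, 6, 2, 1].
With 4 cycles on 27 points, sign = (−1)^{27−4} = -1.
(11|27)_J = -1 (Zolotarev's lemma cross-check).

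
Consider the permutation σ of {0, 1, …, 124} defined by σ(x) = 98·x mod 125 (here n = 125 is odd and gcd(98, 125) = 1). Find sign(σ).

Start at x=69: 69 → 12 → 51 → 123 → 54 → 42 → 116 → … (one orbit).
Cycle lengths of π_98 on ℤ/125ℤ: [100, 20, 4, 1]; 4 cycles in total.
With 4 cycles on 125 points, sign = (−1)^{125−4} = -1.

-1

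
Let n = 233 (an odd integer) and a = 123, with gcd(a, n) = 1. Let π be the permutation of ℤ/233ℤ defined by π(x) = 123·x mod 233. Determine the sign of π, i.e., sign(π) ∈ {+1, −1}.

+1

Trace 219: π^k(219) = [219, 142, 224, 58, 144, 4, 26] for k=0..6.
Cycle lengths of π_123 on ℤ/233ℤ: [116, 116, 1]; 3 cycles in total.
Σ(ℓ_i−1) = 233−3 = 230; sign = (−1)^230 = +1.
The Jacobi symbol (123|233) = +1 (Zolotarev) agrees.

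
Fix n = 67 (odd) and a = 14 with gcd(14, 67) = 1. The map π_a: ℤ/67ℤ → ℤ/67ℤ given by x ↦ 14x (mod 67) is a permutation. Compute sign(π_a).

Trace 15: π^k(15) = [15, 9, 59, 22, 40, 24, 1] for k=0..6.
7 cycles of lengths [11, 11, 11, 11, 11, 11, 1].
n − c = 67 − 7 = 60; sign = (−1)^60 = +1.

+1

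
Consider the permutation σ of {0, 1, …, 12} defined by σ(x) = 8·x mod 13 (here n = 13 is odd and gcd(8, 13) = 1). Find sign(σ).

Trace 8: π^k(8) = [8, 12, 5, 1] for k=0..3.
Decompose π into cycles: lengths [4, 4, 4, 1] (4 cycles, including the fixed point 0).
4 cycles on 13: each ℓ→(−1)^(ℓ−1), product (−1)^9 = -1.
Via Zolotarev, sign(π_{8}) = (8|13) = -1.

-1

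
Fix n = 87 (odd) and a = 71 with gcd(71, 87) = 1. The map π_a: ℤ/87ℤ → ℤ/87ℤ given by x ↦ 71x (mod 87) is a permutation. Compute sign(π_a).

Trace 86: π^k(86) = [86, 16, 5, 7, 62, 52, 38] for k=0..6.
The orbit structure of x ↦ 71x mod 87: 8 orbits of sizes [14, 14, 14, 14, 14, 14, 2, 1].
With 8 cycles on 87 points, sign = (−1)^{87−8} = -1.
Check: (71/87) = -1 by Zolotarev.

-1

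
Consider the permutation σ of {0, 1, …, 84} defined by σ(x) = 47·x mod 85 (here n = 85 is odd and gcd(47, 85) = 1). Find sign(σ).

-1

Trace 38: π^k(38) = [38, 1, 47, 84] for k=0..3.
22 cycles of lengths [4, 4, 4, 4, 4, 4, 4, 4, 4, 4, 4, 4, 4, 4, 4, 4, 4, 4, 4, 4, 4, 1].
22 cycles on 85: each ℓ→(−1)^(ℓ−1), product (−1)^63 = -1.
Check: (47/85) = -1 by Zolotarev.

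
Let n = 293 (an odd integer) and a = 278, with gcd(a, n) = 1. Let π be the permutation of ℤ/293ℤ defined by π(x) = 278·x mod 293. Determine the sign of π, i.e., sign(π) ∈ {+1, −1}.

+1

Trace 206: π^k(206) = [206, 133, 56, 39, 1, 278, 225] for k=0..6.
Cycle lengths of π_278 on ℤ/293ℤ: [73, 73, 73, 73, 1]; 5 cycles in total.
Σ(ℓ_i−1) = 293−5 = 288; sign = (−1)^288 = +1.
Zolotarev: (278|293) = +1, matching the cycle-count sign.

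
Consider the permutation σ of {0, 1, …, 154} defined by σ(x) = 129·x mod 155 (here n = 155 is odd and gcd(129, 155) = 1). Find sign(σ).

+1

Start at x=1: 1 → 129 → 56 → 94 → 36 → 149 → 1 (one orbit).
The orbit structure of x ↦ 129x mod 155: 33 orbits of sizes [6, 6, 6, 6, 6, 6, 6, 6, 6, 6, 6, 6, 6, 6, 6, 6, 6, 6, 6, 6, 3, 3, 3, 3, 3, 3, 3, 3, 3, 3, 2, 2, 1].
With 33 cycles on 155 points, sign = (−1)^{155−33} = +1.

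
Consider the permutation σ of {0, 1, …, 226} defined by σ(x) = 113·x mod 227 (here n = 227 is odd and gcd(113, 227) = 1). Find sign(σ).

+1

Orbit of 79 under x↦113x: [79, 74, 190, 132, 161, 33, 97]… (length divides ord_227(113)).
Decompose π into cycles: lengths [113, 113, 1] (3 cycles, including the fixed point 0).
Σ(ℓ_i−1) = 227−3 = 224; sign = (−1)^224 = +1.
The Jacobi symbol (113|227) = +1 (Zolotarev) agrees.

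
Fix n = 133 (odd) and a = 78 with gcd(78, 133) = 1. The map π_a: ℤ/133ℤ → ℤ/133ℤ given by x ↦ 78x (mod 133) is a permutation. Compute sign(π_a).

-1

Start at x=1: 1 → 78 → 99 → 8 → 92 → 127 → 64 → … (one orbit).
π_78 has 14 disjoint cycles with lengths [18, 18, 18, 18, 18, 18, 18, 1, 1, 1, 1, 1, 1, 1] on {0,…,132}.
133 − 14 = 119 transpositions; sign(π) = (−1)^119 = -1.
Check: (78/133) = -1 by Zolotarev.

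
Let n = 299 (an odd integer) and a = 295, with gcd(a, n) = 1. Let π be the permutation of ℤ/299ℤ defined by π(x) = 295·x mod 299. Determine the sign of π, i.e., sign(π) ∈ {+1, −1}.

-1

Orbit of 289 under x↦295x: [289, 40, 139, 42, 131, 74, 3]… (length divides ord_299(295)).
Cycle lengths of π_295 on ℤ/299ℤ: [66, 66, 66, 66, 22, 3, 3, 3, 3, 1]; 10 cycles in total.
n − c = 299 − 10 = 289; sign = (−1)^289 = -1.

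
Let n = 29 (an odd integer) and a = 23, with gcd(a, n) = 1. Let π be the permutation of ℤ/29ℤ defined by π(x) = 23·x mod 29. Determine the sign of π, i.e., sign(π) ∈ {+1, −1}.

Start at x=16: 16 → 20 → 25 → 24 → 1 → 23 → 7 → 16 (one orbit).
Decompose π into cycles: lengths [7, 7, 7, 7, 1] (5 cycles, including the fixed point 0).
29 − 5 = 24 transpositions; sign(π) = (−1)^24 = +1.

+1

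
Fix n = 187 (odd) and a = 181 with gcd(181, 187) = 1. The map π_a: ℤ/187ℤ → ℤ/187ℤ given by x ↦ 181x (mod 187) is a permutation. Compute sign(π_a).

-1

Start at x=148: 148 → 47 → 92 → 9 → 133 → 137 → 113 → … (one orbit).
Cycle lengths of π_181 on ℤ/187ℤ: [80, 80, 16, 5, 5, 1]; 6 cycles in total.
6 cycles on 187: each ℓ→(−1)^(ℓ−1), product (−1)^181 = -1.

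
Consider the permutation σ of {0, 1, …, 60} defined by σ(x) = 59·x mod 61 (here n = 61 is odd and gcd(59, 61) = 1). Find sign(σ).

-1

Trace 51: π^k(51) = [51, 20, 21, 19, 23, 15, 31] for k=0..6.
2 cycles of lengths [60, 1].
Σ(ℓ_i−1) = 61−2 = 59; sign = (−1)^59 = -1.
(59|61)_J = -1 (Zolotarev's lemma cross-check).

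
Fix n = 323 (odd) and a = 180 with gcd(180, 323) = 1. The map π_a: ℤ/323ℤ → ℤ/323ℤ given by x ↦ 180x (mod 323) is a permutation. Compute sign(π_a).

Trace 218: π^k(218) = [218, 157, 159, 196, 73, 220, 194] for k=0..6.
Cycle lengths of π_180 on ℤ/323ℤ: [144, 144, 16, 9, 9, 1]; 6 cycles in total.
With 6 cycles on 323 points, sign = (−1)^{323−6} = -1.
Via Zolotarev, sign(π_{180}) = (180|323) = -1.

-1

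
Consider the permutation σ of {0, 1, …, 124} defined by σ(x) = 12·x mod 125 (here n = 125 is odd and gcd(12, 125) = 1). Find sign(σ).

-1

Orbit of 74 under x↦12x: [74, 13, 31, 122, 89, 68, 66]… (length divides ord_125(12)).
Decompose π into cycles: lengths [100, 20, 4, 1] (4 cycles, including the fixed point 0).
With 4 cycles on 125 points, sign = (−1)^{125−4} = -1.
Zolotarev: (12|125) = -1, matching the cycle-count sign.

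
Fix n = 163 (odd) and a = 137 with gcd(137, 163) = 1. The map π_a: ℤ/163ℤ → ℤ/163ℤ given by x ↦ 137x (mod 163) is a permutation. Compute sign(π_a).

Orbit of 156 under x↦137x: [156, 19, 158, 130, 43, 23, 54]… (length divides ord_163(137)).
Cycle lengths of π_137 on ℤ/163ℤ: [162, 1]; 2 cycles in total.
163 − 2 = 161 transpositions; sign(π) = (−1)^161 = -1.

-1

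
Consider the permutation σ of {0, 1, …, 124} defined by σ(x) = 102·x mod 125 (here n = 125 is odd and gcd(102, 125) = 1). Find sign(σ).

-1

Trace 83: π^k(83) = [83, 91, 32, 14, 53, 31, 37] for k=0..6.
π_102 has 4 disjoint cycles with lengths [100, 20, 4, 1] on {0,…,124}.
n − c = 125 − 4 = 121; sign = (−1)^121 = -1.
Check: (102/125) = -1 by Zolotarev.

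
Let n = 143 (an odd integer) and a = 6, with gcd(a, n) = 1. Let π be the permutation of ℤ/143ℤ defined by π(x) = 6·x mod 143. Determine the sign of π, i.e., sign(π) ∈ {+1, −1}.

+1

Trace 7: π^k(7) = [7, 42, 109, 82, 63, 92, 123] for k=0..6.
Decompose π into cycles: lengths [60, 60, 12, 10, 1] (5 cycles, including the fixed point 0).
5 cycles on 143: each ℓ→(−1)^(ℓ−1), product (−1)^138 = +1.
Check: (6/143) = +1 by Zolotarev.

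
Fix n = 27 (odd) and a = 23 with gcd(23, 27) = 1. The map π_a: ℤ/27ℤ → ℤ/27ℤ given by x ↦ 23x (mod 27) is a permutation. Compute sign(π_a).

-1

Orbit of 22 under x↦23x: [22, 20, 1, 23, 16, 17, 13]… (length divides ord_27(23)).
Cycle lengths of π_23 on ℤ/27ℤ: [18, 6, 2, 1]; 4 cycles in total.
Σ(ℓ_i−1) = 27−4 = 23; sign = (−1)^23 = -1.
Check: (23/27) = -1 by Zolotarev.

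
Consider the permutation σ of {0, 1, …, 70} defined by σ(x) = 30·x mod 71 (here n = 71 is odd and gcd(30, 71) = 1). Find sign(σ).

+1

Start at x=30: 30 → 48 → 20 → 32 → 37 → 45 → 1 → 30 (one orbit).
Cycle type of π: 7×10 + 1; total 11 cycles.
n − c = 71 − 11 = 60; sign = (−1)^60 = +1.
Check: (30/71) = +1 by Zolotarev.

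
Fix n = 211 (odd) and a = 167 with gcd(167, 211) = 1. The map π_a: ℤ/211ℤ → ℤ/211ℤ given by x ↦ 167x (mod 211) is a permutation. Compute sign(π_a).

Orbit of 126 under x↦167x: [126, 153, 20, 175, 107, 145, 161]… (length divides ord_211(167)).
Decompose π into cycles: lengths [210, 1] (2 cycles, including the fixed point 0).
211 − 2 = 209 transpositions; sign(π) = (−1)^209 = -1.

-1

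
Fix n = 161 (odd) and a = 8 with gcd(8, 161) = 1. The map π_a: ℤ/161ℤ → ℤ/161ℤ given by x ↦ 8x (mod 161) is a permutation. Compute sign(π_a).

+1

Orbit of 29 under x↦8x: [29, 71, 85, 36, 127, 50, 78]… (length divides ord_161(8)).
Cycle lengths of π_8 on ℤ/161ℤ: [11, 11, 11, 11, 11, 11, 11, 11, 11, 11, 11, 11, 11, 11, 1, 1, 1, 1, 1, 1, 1]; 21 cycles in total.
21 cycles on 161: each ℓ→(−1)^(ℓ−1), product (−1)^140 = +1.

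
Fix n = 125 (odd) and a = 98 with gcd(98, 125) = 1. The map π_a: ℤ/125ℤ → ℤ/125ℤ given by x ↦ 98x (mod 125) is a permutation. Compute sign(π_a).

-1

Start at x=67: 67 → 66 → 93 → 114 → 47 → 106 → 13 → … (one orbit).
Decompose π into cycles: lengths [100, 20, 4, 1] (4 cycles, including the fixed point 0).
sign(π) = (−1)^{n − #cycles} = (−1)^{125−4} = (−1)^121 = -1.
Check: (98/125) = -1 by Zolotarev.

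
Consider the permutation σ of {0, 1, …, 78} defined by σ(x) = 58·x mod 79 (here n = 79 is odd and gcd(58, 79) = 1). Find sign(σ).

Trace 71: π^k(71) = [71, 10, 27, 65, 57, 67, 15] for k=0..6.
The orbit structure of x ↦ 58x mod 79: 4 orbits of sizes [26, 26, 26, 1].
4 cycles on 79: each ℓ→(−1)^(ℓ−1), product (−1)^75 = -1.
The Jacobi symbol (58|79) = -1 (Zolotarev) agrees.

-1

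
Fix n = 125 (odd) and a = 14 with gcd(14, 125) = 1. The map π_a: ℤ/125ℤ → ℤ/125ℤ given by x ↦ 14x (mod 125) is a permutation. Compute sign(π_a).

+1

Start at x=121: 121 → 69 → 91 → 24 → 86 → 79 → 106 → … (one orbit).
Cycle lengths of π_14 on ℤ/125ℤ: [50, 50, 10, 10, 2, 2, 1]; 7 cycles in total.
Σ(ℓ_i−1) = 125−7 = 118; sign = (−1)^118 = +1.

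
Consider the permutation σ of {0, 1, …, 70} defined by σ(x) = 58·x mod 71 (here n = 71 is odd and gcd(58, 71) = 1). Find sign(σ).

Trace 4: π^k(4) = [4, 19, 37, 16, 5, 6, 64] for k=0..6.
Cycle lengths of π_58 on ℤ/71ℤ: [35, 35, 1]; 3 cycles in total.
71 − 3 = 68 transpositions; sign(π) = (−1)^68 = +1.
Zolotarev: (58|71) = +1, matching the cycle-count sign.

+1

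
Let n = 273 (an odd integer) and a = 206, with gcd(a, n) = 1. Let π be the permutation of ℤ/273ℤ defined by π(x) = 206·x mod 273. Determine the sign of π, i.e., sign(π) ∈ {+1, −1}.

-1

Trace 206: π^k(206) = [206, 121, 83, 172, 215, 64, 80] for k=0..6.
26 cycles of lengths [12, 12, 12, 12, 12, 12, 12, 12, 12, 12, 12, 12, 12, 12, 12, 12, 12, 12, 12, 12, 12, 6, 6, 6, 2, 1].
sign(π) = (−1)^{n − #cycles} = (−1)^{273−26} = (−1)^247 = -1.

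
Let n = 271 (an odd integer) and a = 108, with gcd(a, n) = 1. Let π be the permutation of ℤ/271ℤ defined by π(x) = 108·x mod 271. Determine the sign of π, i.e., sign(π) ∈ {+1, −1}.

Trace 255: π^k(255) = [255, 169, 95, 233, 232, 124, 113] for k=0..6.
Cycle type of π: 270 + 1; total 2 cycles.
n − c = 271 − 2 = 269; sign = (−1)^269 = -1.
Zolotarev: (108|271) = -1, matching the cycle-count sign.

-1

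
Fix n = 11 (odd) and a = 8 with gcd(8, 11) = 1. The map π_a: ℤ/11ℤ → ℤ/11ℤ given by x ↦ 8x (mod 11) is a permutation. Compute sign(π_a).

Trace 6: π^k(6) = [6, 4, 10, 3, 2, 5, 7] for k=0..6.
Cycle lengths of π_8 on ℤ/11ℤ: [10, 1]; 2 cycles in total.
n − c = 11 − 2 = 9; sign = (−1)^9 = -1.
(8|11)_J = -1 (Zolotarev's lemma cross-check).

-1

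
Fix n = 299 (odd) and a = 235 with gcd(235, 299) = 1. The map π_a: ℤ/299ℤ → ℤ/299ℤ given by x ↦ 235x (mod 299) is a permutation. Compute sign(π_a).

Orbit of 40 under x↦235x: [40, 131, 287, 170, 183, 248, 274]… (length divides ord_299(235)).
26 cycles of lengths [22, 22, 22, 22, 22, 22, 22, 22, 22, 22, 22, 22, 22, 1, 1, 1, 1, 1, 1, 1, 1, 1, 1, 1, 1, 1].
With 26 cycles on 299 points, sign = (−1)^{299−26} = -1.
(235|299)_J = -1 (Zolotarev's lemma cross-check).

-1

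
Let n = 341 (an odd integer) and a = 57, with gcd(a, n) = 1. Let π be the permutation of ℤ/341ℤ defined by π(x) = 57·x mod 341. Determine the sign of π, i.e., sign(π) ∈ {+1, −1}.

Trace 150: π^k(150) = [150, 25, 61, 67, 68, 125, 305] for k=0..6.
17 cycles of lengths [30, 30, 30, 30, 30, 30, 30, 30, 30, 30, 10, 6, 6, 6, 6, 6, 1].
Σ(ℓ_i−1) = 341−17 = 324; sign = (−1)^324 = +1.

+1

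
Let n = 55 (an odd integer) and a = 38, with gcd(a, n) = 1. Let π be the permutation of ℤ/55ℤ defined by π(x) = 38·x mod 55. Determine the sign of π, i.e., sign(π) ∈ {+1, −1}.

Trace 3: π^k(3) = [3, 4, 42, 1, 38, 14, 37] for k=0..6.
π_38 has 6 disjoint cycles with lengths [20, 20, 5, 5, 4, 1] on {0,…,54}.
Σ(ℓ_i−1) = 55−6 = 49; sign = (−1)^49 = -1.

-1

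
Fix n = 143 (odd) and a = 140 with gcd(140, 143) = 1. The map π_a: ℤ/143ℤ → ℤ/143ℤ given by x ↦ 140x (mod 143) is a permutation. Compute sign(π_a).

Start at x=10: 10 → 113 → 90 → 16 → 95 → 1 → 140 → … (one orbit).
8 cycles of lengths [30, 30, 30, 30, 10, 6, 6, 1].
n − c = 143 − 8 = 135; sign = (−1)^135 = -1.
The Jacobi symbol (140|143) = -1 (Zolotarev) agrees.

-1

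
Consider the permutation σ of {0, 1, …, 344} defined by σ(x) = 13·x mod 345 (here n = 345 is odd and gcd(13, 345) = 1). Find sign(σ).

Orbit of 202 under x↦13x: [202, 211, 328, 124, 232, 256, 223]… (length divides ord_345(13)).
Cycle lengths of π_13 on ℤ/345ℤ: [44, 44, 44, 44, 44, 44, 11, 11, 11, 11, 11, 11, 4, 4, 4, 1, 1, 1]; 18 cycles in total.
n − c = 345 − 18 = 327; sign = (−1)^327 = -1.
The Jacobi symbol (13|345) = -1 (Zolotarev) agrees.

-1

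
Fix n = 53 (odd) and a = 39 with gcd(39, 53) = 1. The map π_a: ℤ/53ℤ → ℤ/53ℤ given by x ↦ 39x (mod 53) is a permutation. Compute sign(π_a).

Trace 26: π^k(26) = [26, 7, 8, 47, 31, 43, 34] for k=0..6.
Cycle type of π: 52 + 1; total 2 cycles.
53 − 2 = 51 transpositions; sign(π) = (−1)^51 = -1.
Zolotarev: (39|53) = -1, matching the cycle-count sign.

-1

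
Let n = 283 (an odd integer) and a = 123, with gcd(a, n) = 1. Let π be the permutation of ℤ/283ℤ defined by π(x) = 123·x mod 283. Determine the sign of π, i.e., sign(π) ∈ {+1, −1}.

-1

Trace 215: π^k(215) = [215, 126, 216, 249, 63, 108, 266] for k=0..6.
2 cycles of lengths [282, 1].
283 − 2 = 281 transpositions; sign(π) = (−1)^281 = -1.
(123|283)_J = -1 (Zolotarev's lemma cross-check).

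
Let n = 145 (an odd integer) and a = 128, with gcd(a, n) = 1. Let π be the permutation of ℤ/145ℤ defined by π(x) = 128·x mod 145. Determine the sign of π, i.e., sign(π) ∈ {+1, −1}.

Orbit of 128 under x↦128x: [128, 144, 17, 1]… (length divides ord_145(128)).
37 cycles of lengths [4, 4, 4, 4, 4, 4, 4, 4, 4, 4, 4, 4, 4, 4, 4, 4, 4, 4, 4, 4, 4, 4, 4, 4, 4, 4, 4, 4, 4, 4, 4, 4, 4, 4, 4, 4, 1].
n − c = 145 − 37 = 108; sign = (−1)^108 = +1.
Zolotarev: (128|145) = +1, matching the cycle-count sign.

+1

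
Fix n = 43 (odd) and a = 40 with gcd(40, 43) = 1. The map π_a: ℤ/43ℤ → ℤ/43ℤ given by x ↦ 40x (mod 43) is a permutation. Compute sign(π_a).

Start at x=14: 14 → 1 → 40 → 9 → 16 → 38 → 15 → … (one orbit).
Cycle lengths of π_40 on ℤ/43ℤ: [21, 21, 1]; 3 cycles in total.
n − c = 43 − 3 = 40; sign = (−1)^40 = +1.

+1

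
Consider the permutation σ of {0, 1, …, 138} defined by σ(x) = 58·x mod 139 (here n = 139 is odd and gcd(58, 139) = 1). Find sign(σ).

Start at x=5: 5 → 12 → 1 → 58 → 28 → 95 → 89 → … (one orbit).
Cycle lengths of π_58 on ℤ/139ℤ: [138, 1]; 2 cycles in total.
139 − 2 = 137 transpositions; sign(π) = (−1)^137 = -1.
(58|139)_J = -1 (Zolotarev's lemma cross-check).

-1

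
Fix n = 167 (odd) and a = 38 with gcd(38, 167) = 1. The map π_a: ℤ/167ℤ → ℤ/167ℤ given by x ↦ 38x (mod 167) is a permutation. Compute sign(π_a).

Start at x=50: 50 → 63 → 56 → 124 → 36 → 32 → 47 → … (one orbit).
Cycle type of π: 83×2 + 1; total 3 cycles.
sign(π) = (−1)^{n − #cycles} = (−1)^{167−3} = (−1)^164 = +1.

+1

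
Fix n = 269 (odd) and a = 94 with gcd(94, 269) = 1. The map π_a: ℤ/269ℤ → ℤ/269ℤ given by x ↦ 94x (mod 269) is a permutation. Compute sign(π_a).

-1

Start at x=34: 34 → 237 → 220 → 236 → 126 → 8 → 214 → … (one orbit).
The orbit structure of x ↦ 94x mod 269: 2 orbits of sizes [268, 1].
269 − 2 = 267 transpositions; sign(π) = (−1)^267 = -1.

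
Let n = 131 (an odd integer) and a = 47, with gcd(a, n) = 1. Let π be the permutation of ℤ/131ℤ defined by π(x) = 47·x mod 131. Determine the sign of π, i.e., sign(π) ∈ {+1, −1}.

-1

Start at x=71: 71 → 62 → 32 → 63 → 79 → 45 → 19 → … (one orbit).
π_47 has 6 disjoint cycles with lengths [26, 26, 26, 26, 26, 1] on {0,…,130}.
sign(π) = (−1)^{n − #cycles} = (−1)^{131−6} = (−1)^125 = -1.
Via Zolotarev, sign(π_{47}) = (47|131) = -1.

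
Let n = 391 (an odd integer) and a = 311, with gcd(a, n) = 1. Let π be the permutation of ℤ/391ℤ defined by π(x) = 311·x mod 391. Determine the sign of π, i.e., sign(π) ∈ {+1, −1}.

-1

Trace 3: π^k(3) = [3, 151, 41, 239, 39, 8, 142] for k=0..6.
Cycle lengths of π_311 on ℤ/391ℤ: [176, 176, 16, 11, 11, 1]; 6 cycles in total.
Σ(ℓ_i−1) = 391−6 = 385; sign = (−1)^385 = -1.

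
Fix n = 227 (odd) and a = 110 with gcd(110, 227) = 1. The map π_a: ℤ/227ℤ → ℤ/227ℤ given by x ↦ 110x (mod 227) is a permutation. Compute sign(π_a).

+1

Trace 73: π^k(73) = [73, 85, 43, 190, 16, 171, 196] for k=0..6.
The orbit structure of x ↦ 110x mod 227: 3 orbits of sizes [113, 113, 1].
n − c = 227 − 3 = 224; sign = (−1)^224 = +1.
(110|227)_J = +1 (Zolotarev's lemma cross-check).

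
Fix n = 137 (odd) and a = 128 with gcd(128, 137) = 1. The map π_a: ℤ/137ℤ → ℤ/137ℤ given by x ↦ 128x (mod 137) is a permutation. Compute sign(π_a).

Start at x=129: 129 → 72 → 37 → 78 → 120 → 16 → 130 → … (one orbit).
3 cycles of lengths [68, 68, 1].
With 3 cycles on 137 points, sign = (−1)^{137−3} = +1.

+1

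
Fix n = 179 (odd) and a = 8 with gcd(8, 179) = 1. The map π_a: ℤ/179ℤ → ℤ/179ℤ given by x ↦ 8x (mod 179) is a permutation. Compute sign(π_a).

Start at x=136: 136 → 14 → 112 → 1 → 8 → 64 → 154 → … (one orbit).
2 cycles of lengths [178, 1].
sign(π) = (−1)^{n − #cycles} = (−1)^{179−2} = (−1)^177 = -1.

-1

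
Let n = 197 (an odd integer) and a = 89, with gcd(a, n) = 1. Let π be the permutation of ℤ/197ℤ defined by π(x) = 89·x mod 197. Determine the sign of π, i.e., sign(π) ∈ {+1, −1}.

-1

Orbit of 141 under x↦89x: [141, 138, 68, 142, 30, 109, 48]… (length divides ord_197(89)).
The orbit structure of x ↦ 89x mod 197: 2 orbits of sizes [196, 1].
With 2 cycles on 197 points, sign = (−1)^{197−2} = -1.
Zolotarev: (89|197) = -1, matching the cycle-count sign.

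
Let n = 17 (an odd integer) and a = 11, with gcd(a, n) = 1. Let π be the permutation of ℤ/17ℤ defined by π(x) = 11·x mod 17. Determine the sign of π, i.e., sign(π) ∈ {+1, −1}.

-1

Orbit of 8 under x↦11x: [8, 3, 16, 6, 15, 12, 13]… (length divides ord_17(11)).
Cycle lengths of π_11 on ℤ/17ℤ: [16, 1]; 2 cycles in total.
sign(π) = (−1)^{n − #cycles} = (−1)^{17−2} = (−1)^15 = -1.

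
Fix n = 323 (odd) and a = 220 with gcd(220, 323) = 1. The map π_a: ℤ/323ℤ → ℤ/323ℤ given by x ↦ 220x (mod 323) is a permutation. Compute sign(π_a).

Trace 239: π^k(239) = [239, 254, 1, 220, 273, 305] for k=0..5.
π_220 has 63 disjoint cycles with lengths [6, 6, 6, 6, 6, 6, 6, 6, 6, 6, 6, 6, 6, 6, 6, 6, 6, 6, 6, 6, 6, 6, 6, 6, 6, 6, 6, 6, 6, 6, 6, 6, 6, 6, 6, 6, 6, 6, 6, 6, 6, 6, 6, 6, 6, 6, 6, 6, 3, 3, 3, 3, 3, 3, 2, 2, 2, 2, 2, 2, 2, 2, 1] on {0,…,322}.
sign(π) = (−1)^{n − #cycles} = (−1)^{323−63} = (−1)^260 = +1.
The Jacobi symbol (220|323) = +1 (Zolotarev) agrees.

+1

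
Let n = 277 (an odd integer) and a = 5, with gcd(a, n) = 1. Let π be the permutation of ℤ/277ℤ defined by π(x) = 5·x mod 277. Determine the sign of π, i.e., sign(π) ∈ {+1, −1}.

-1

Trace 201: π^k(201) = [201, 174, 39, 195, 144, 166, 276] for k=0..6.
Cycle lengths of π_5 on ℤ/277ℤ: [276, 1]; 2 cycles in total.
277 − 2 = 275 transpositions; sign(π) = (−1)^275 = -1.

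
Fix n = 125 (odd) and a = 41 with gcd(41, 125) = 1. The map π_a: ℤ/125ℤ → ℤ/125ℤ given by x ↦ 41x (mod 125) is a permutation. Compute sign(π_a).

+1

Trace 21: π^k(21) = [21, 111, 51, 91, 106, 96, 61] for k=0..6.
Decompose π into cycles: lengths [25, 25, 25, 25, 5, 5, 5, 5, 1, 1, 1, 1, 1] (13 cycles, including the fixed point 0).
With 13 cycles on 125 points, sign = (−1)^{125−13} = +1.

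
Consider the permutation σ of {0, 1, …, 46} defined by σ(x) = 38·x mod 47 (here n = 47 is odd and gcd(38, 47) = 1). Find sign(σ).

Trace 22: π^k(22) = [22, 37, 43, 36, 5, 2, 29] for k=0..6.
Cycle lengths of π_38 on ℤ/47ℤ: [46, 1]; 2 cycles in total.
With 2 cycles on 47 points, sign = (−1)^{47−2} = -1.
(38|47)_J = -1 (Zolotarev's lemma cross-check).

-1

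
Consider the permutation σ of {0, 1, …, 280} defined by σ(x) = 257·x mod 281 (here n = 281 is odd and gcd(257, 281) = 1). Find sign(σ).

Start at x=24: 24 → 267 → 55 → 85 → 208 → 66 → 102 → … (one orbit).
2 cycles of lengths [280, 1].
Σ(ℓ_i−1) = 281−2 = 279; sign = (−1)^279 = -1.
Via Zolotarev, sign(π_{257}) = (257|281) = -1.

-1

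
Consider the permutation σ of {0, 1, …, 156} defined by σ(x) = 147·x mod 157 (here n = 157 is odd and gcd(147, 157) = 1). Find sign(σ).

+1

Start at x=37: 37 → 101 → 89 → 52 → 108 → 19 → 124 → … (one orbit).
Cycle lengths of π_147 on ℤ/157ℤ: [39, 39, 39, 39, 1]; 5 cycles in total.
n − c = 157 − 5 = 152; sign = (−1)^152 = +1.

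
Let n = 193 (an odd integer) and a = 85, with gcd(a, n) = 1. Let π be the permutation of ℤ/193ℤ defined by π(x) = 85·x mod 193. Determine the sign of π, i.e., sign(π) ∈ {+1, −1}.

+1

Orbit of 108 under x↦85x: [108, 109, 1, 85, 84, 192]… (length divides ord_193(85)).
33 cycles of lengths [6, 6, 6, 6, 6, 6, 6, 6, 6, 6, 6, 6, 6, 6, 6, 6, 6, 6, 6, 6, 6, 6, 6, 6, 6, 6, 6, 6, 6, 6, 6, 6, 1].
193 − 33 = 160 transpositions; sign(π) = (−1)^160 = +1.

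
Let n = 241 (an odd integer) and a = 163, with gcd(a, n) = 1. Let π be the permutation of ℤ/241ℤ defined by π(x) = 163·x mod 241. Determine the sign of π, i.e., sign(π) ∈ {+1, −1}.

Start at x=98: 98 → 68 → 239 → 156 → 123 → 46 → 27 → … (one orbit).
π_163 has 2 disjoint cycles with lengths [240, 1] on {0,…,240}.
Σ(ℓ_i−1) = 241−2 = 239; sign = (−1)^239 = -1.

-1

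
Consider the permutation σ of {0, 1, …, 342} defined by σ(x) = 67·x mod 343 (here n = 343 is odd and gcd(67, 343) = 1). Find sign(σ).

Trace 324: π^k(324) = [324, 99, 116, 226, 50, 263, 128] for k=0..6.
π_67 has 31 disjoint cycles with lengths [21, 21, 21, 21, 21, 21, 21, 21, 21, 21, 21, 21, 21, 21, 3, 3, 3, 3, 3, 3, 3, 3, 3, 3, 3, 3, 3, 3, 3, 3, 1] on {0,…,342}.
n − c = 343 − 31 = 312; sign = (−1)^312 = +1.

+1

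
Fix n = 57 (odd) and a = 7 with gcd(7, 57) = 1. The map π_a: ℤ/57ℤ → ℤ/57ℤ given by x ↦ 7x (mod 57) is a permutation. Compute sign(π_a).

Orbit of 1 under x↦7x: [1, 7, 49]… (length divides ord_57(7)).
The orbit structure of x ↦ 7x mod 57: 21 orbits of sizes [3, 3, 3, 3, 3, 3, 3, 3, 3, 3, 3, 3, 3, 3, 3, 3, 3, 3, 1, 1, 1].
With 21 cycles on 57 points, sign = (−1)^{57−21} = +1.

+1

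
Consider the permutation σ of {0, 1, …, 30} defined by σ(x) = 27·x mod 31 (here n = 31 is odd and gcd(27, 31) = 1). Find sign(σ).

-1

Trace 15: π^k(15) = [15, 2, 23, 1, 27, 16, 29] for k=0..6.
π_27 has 4 disjoint cycles with lengths [10, 10, 10, 1] on {0,…,30}.
n − c = 31 − 4 = 27; sign = (−1)^27 = -1.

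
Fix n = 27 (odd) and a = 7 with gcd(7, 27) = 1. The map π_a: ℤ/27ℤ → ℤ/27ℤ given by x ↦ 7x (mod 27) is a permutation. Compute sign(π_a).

+1

Orbit of 10 under x↦7x: [10, 16, 4, 1, 7, 22, 19]… (length divides ord_27(7)).
The orbit structure of x ↦ 7x mod 27: 7 orbits of sizes [9, 9, 3, 3, 1, 1, 1].
Σ(ℓ_i−1) = 27−7 = 20; sign = (−1)^20 = +1.
Via Zolotarev, sign(π_{7}) = (7|27) = +1.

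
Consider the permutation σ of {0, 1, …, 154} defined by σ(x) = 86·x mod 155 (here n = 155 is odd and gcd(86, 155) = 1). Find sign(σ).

-1

Orbit of 86 under x↦86x: [86, 111, 91, 76, 26, 66, 96]… (length divides ord_155(86)).
Cycle lengths of π_86 on ℤ/155ℤ: [30, 30, 30, 30, 30, 1, 1, 1, 1, 1]; 10 cycles in total.
sign(π) = (−1)^{n − #cycles} = (−1)^{155−10} = (−1)^145 = -1.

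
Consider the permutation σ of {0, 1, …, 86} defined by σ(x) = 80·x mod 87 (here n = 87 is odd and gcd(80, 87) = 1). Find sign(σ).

-1

Orbit of 1 under x↦80x: [1, 80, 49, 5, 52, 71, 25]… (length divides ord_87(80)).
π_80 has 8 disjoint cycles with lengths [14, 14, 14, 14, 14, 14, 2, 1] on {0,…,86}.
n − c = 87 − 8 = 79; sign = (−1)^79 = -1.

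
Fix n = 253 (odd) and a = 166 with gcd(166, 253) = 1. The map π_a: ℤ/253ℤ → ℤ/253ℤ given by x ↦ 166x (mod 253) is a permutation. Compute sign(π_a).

Start at x=221: 221 → 1 → 166 → 232 → 56 → 188 → 89 → … (one orbit).
The orbit structure of x ↦ 166x mod 253: 22 orbits of sizes [22, 22, 22, 22, 22, 22, 22, 22, 22, 22, 22, 1, 1, 1, 1, 1, 1, 1, 1, 1, 1, 1].
22 cycles on 253: each ℓ→(−1)^(ℓ−1), product (−1)^231 = -1.
The Jacobi symbol (166|253) = -1 (Zolotarev) agrees.

-1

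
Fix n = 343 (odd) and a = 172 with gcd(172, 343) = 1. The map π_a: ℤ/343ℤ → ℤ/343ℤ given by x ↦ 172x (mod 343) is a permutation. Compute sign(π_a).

+1

Start at x=99: 99 → 221 → 282 → 141 → 242 → 121 → 232 → … (one orbit).
The orbit structure of x ↦ 172x mod 343: 7 orbits of sizes [147, 147, 21, 21, 3, 3, 1].
n − c = 343 − 7 = 336; sign = (−1)^336 = +1.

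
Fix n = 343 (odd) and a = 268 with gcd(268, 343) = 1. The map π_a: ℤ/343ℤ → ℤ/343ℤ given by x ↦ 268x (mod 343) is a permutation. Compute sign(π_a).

+1

Orbit of 106 under x↦268x: [106, 282, 116, 218, 114, 25, 183]… (length divides ord_343(268)).
Cycle type of π: 147×2 + 21×2 + 3×2 + 1; total 7 cycles.
sign(π) = (−1)^{n − #cycles} = (−1)^{343−7} = (−1)^336 = +1.
The Jacobi symbol (268|343) = +1 (Zolotarev) agrees.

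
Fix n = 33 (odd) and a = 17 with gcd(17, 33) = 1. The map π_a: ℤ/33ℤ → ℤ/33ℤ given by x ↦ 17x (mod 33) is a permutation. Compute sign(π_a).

+1

Orbit of 25 under x↦17x: [25, 29, 31, 32, 16, 8, 4]… (length divides ord_33(17)).
Decompose π into cycles: lengths [10, 10, 10, 2, 1] (5 cycles, including the fixed point 0).
sign(π) = (−1)^{n − #cycles} = (−1)^{33−5} = (−1)^28 = +1.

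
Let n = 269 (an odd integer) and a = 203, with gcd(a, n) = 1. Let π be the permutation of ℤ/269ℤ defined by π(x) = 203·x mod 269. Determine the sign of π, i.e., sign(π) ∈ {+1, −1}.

+1

Orbit of 24 under x↦203x: [24, 30, 172, 215, 67, 151, 256]… (length divides ord_269(203)).
3 cycles of lengths [134, 134, 1].
With 3 cycles on 269 points, sign = (−1)^{269−3} = +1.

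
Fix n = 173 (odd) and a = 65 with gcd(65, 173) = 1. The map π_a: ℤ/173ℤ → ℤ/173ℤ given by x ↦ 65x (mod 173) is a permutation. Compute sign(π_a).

-1

Trace 12: π^k(12) = [12, 88, 11, 23, 111, 122, 145] for k=0..6.
2 cycles of lengths [172, 1].
Σ(ℓ_i−1) = 173−2 = 171; sign = (−1)^171 = -1.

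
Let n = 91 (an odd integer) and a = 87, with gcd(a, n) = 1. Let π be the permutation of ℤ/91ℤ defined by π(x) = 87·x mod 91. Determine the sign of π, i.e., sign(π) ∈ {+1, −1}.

Trace 1: π^k(1) = [1, 87, 16, 27, 74, 68] for k=0..5.
Cycle lengths of π_87 on ℤ/91ℤ: [6, 6, 6, 6, 6, 6, 6, 6, 6, 6, 6, 6, 6, 3, 3, 3, 3, 1]; 18 cycles in total.
18 cycles on 91: each ℓ→(−1)^(ℓ−1), product (−1)^73 = -1.

-1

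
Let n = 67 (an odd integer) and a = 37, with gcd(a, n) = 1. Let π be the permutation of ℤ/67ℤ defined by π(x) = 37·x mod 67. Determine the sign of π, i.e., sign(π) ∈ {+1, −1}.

+1

Trace 37: π^k(37) = [37, 29, 1] for k=0..2.
Cycle lengths of π_37 on ℤ/67ℤ: [3, 3, 3, 3, 3, 3, 3, 3, 3, 3, 3, 3, 3, 3, 3, 3, 3, 3, 3, 3, 3, 3, 1]; 23 cycles in total.
23 cycles on 67: each ℓ→(−1)^(ℓ−1), product (−1)^44 = +1.
Via Zolotarev, sign(π_{37}) = (37|67) = +1.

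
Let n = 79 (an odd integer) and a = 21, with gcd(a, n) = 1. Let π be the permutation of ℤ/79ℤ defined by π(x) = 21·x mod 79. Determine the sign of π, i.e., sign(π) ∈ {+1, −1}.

Trace 18: π^k(18) = [18, 62, 38, 8, 10, 52, 65] for k=0..6.
Cycle lengths of π_21 on ℤ/79ℤ: [13, 13, 13, 13, 13, 13, 1]; 7 cycles in total.
sign(π) = (−1)^{n − #cycles} = (−1)^{79−7} = (−1)^72 = +1.

+1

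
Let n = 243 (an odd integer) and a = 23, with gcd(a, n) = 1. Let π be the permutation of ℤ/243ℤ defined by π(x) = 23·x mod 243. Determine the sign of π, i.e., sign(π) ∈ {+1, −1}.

Trace 104: π^k(104) = [104, 205, 98, 67, 83, 208, 167] for k=0..6.
π_23 has 6 disjoint cycles with lengths [162, 54, 18, 6, 2, 1] on {0,…,242}.
n − c = 243 − 6 = 237; sign = (−1)^237 = -1.

-1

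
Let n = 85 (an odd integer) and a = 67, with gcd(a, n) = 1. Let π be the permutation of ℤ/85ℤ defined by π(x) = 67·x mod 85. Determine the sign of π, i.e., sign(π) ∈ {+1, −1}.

Orbit of 33 under x↦67x: [33, 1, 67, 69]… (length divides ord_85(67)).
The orbit structure of x ↦ 67x mod 85: 26 orbits of sizes [4, 4, 4, 4, 4, 4, 4, 4, 4, 4, 4, 4, 4, 4, 4, 4, 4, 2, 2, 2, 2, 2, 2, 2, 2, 1].
85 − 26 = 59 transpositions; sign(π) = (−1)^59 = -1.

-1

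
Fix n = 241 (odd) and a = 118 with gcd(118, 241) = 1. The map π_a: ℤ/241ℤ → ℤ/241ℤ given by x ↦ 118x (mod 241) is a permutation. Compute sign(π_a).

+1

Start at x=135: 135 → 24 → 181 → 150 → 107 → 94 → 6 → … (one orbit).
Cycle lengths of π_118 on ℤ/241ℤ: [60, 60, 60, 60, 1]; 5 cycles in total.
sign(π) = (−1)^{n − #cycles} = (−1)^{241−5} = (−1)^236 = +1.
Via Zolotarev, sign(π_{118}) = (118|241) = +1.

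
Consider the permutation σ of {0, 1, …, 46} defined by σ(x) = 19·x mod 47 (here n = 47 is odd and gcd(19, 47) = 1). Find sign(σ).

Trace 12: π^k(12) = [12, 40, 8, 11, 21, 23, 14] for k=0..6.
2 cycles of lengths [46, 1].
With 2 cycles on 47 points, sign = (−1)^{47−2} = -1.

-1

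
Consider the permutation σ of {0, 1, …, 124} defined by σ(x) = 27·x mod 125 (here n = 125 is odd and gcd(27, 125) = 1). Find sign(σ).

Trace 81: π^k(81) = [81, 62, 49, 73, 96, 92, 109] for k=0..6.
Cycle lengths of π_27 on ℤ/125ℤ: [100, 20, 4, 1]; 4 cycles in total.
n − c = 125 − 4 = 121; sign = (−1)^121 = -1.
Zolotarev: (27|125) = -1, matching the cycle-count sign.

-1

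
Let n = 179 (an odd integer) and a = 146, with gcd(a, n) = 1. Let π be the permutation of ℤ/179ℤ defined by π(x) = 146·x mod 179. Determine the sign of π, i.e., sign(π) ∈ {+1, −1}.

Trace 66: π^k(66) = [66, 149, 95, 87, 172, 52, 74] for k=0..6.
3 cycles of lengths [89, 89, 1].
179 − 3 = 176 transpositions; sign(π) = (−1)^176 = +1.

+1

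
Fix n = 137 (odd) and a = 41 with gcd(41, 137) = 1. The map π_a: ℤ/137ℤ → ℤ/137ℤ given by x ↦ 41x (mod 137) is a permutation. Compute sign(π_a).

-1

Trace 10: π^k(10) = [10, 136, 96, 100, 127, 1, 41] for k=0..6.
The orbit structure of x ↦ 41x mod 137: 18 orbits of sizes [8, 8, 8, 8, 8, 8, 8, 8, 8, 8, 8, 8, 8, 8, 8, 8, 8, 1].
137 − 18 = 119 transpositions; sign(π) = (−1)^119 = -1.
Via Zolotarev, sign(π_{41}) = (41|137) = -1.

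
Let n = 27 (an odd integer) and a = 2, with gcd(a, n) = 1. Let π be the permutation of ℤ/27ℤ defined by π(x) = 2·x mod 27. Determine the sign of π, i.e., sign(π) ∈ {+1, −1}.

Orbit of 2 under x↦2x: [2, 4, 8, 16, 5, 10, 20]… (length divides ord_27(2)).
4 cycles of lengths [18, 6, 2, 1].
n − c = 27 − 4 = 23; sign = (−1)^23 = -1.

-1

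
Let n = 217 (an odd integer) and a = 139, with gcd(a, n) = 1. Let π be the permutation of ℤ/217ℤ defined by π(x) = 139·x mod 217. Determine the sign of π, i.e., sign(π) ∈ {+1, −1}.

+1

Start at x=27: 27 → 64 → 216 → 78 → 209 → 190 → 153 → … (one orbit).
25 cycles of lengths [10, 10, 10, 10, 10, 10, 10, 10, 10, 10, 10, 10, 10, 10, 10, 10, 10, 10, 10, 10, 10, 2, 2, 2, 1].
217 − 25 = 192 transpositions; sign(π) = (−1)^192 = +1.
Zolotarev: (139|217) = +1, matching the cycle-count sign.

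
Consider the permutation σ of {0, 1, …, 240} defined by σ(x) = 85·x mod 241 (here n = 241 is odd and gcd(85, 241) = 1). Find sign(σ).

Orbit of 193 under x↦85x: [193, 17, 240, 156, 5, 184, 216]… (length divides ord_241(85)).
Cycle type of π: 80×3 + 1; total 4 cycles.
4 cycles on 241: each ℓ→(−1)^(ℓ−1), product (−1)^237 = -1.
Zolotarev: (85|241) = -1, matching the cycle-count sign.

-1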